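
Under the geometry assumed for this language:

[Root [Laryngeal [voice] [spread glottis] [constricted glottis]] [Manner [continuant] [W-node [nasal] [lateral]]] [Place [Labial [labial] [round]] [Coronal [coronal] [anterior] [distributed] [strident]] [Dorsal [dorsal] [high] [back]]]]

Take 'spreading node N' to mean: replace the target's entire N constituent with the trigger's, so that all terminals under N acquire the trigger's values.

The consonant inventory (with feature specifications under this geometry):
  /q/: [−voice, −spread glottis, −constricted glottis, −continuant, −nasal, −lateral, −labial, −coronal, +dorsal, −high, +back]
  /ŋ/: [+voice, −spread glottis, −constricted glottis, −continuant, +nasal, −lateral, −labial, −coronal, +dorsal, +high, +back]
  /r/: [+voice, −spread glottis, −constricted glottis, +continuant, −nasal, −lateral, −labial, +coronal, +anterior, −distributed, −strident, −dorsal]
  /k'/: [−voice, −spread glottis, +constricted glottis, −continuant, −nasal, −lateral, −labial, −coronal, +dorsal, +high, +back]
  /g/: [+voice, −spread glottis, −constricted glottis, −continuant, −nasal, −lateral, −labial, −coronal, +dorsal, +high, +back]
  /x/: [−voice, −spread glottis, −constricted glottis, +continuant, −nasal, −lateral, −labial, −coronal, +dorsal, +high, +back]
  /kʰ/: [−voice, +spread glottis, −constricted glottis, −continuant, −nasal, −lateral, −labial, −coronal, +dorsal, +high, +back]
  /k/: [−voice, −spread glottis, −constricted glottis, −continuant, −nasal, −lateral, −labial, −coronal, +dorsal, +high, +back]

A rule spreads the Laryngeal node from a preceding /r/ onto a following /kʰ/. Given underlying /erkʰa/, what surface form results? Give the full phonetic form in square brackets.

Laryngeal immediately or transitively dominates [voice], [spread glottis], [constricted glottis].
After delinking /kʰ/'s Laryngeal and linking /r/'s, the affected terminals become [+voice], [−spread glottis], [−constricted glottis]; [continuant], [nasal], [lateral], … (outside Laryngeal) are retained from /kʰ/.
This feature bundle is that of [g], so /erkʰa/ surfaces as [erga].

[erga]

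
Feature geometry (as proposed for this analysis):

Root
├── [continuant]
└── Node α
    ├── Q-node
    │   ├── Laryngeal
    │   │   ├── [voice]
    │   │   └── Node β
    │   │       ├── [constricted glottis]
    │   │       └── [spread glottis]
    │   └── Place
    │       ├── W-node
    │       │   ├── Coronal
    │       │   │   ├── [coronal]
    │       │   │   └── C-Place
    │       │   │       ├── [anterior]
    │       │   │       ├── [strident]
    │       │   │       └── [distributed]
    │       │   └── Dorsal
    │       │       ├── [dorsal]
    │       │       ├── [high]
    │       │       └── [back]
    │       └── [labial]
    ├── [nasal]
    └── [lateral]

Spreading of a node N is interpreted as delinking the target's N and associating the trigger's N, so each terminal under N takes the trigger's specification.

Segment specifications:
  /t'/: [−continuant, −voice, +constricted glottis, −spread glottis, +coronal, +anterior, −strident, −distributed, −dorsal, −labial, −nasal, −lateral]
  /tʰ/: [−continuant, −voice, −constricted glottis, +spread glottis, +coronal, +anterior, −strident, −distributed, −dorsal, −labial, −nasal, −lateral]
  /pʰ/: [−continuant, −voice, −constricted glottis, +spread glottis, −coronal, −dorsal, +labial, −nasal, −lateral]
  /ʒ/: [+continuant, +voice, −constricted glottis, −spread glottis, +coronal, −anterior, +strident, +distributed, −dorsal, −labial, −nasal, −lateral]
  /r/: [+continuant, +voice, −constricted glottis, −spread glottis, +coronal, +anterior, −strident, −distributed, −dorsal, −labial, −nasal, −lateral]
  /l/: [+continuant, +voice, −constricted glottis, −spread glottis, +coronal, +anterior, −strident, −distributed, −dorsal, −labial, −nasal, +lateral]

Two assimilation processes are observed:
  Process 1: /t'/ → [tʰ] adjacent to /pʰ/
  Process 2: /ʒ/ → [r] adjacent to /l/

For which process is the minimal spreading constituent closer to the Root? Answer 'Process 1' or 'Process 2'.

Process 1

Process 1: the features that change are [spread glottis], [constricted glottis]; the minimal node is Node β (depth 4).
Process 2: the features that change are [anterior], [distributed], [strident]; the minimal node is C-Place (depth 6).
Node β (depth 4) sits above C-Place (depth 6), making Process 1 the one with the higher spreading node.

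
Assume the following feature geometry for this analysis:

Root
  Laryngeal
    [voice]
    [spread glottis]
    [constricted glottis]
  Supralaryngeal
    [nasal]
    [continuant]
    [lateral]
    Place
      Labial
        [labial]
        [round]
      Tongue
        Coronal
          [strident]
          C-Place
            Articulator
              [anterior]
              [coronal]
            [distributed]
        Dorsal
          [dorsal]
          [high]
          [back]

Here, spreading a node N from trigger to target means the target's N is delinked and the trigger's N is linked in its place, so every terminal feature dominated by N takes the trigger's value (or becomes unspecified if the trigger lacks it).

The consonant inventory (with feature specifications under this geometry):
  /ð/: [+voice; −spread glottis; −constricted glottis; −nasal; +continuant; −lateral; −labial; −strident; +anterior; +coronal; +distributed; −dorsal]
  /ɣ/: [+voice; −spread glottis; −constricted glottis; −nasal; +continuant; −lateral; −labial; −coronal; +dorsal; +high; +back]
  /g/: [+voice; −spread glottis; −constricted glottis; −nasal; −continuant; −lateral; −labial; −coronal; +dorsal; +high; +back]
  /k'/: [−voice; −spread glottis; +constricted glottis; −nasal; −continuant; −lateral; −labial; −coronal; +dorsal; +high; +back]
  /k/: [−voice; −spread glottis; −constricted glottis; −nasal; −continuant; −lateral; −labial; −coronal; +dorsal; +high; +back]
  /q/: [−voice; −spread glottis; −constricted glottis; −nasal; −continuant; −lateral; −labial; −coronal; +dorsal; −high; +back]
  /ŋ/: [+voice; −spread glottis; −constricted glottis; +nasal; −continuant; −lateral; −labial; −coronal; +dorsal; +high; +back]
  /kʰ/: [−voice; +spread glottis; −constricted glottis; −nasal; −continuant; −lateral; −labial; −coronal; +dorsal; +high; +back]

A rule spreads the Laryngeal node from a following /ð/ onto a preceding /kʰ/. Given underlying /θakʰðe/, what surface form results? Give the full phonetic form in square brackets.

The Laryngeal node dominates the terminals [voice], [spread glottis], [constricted glottis].
After delinking /kʰ/'s Laryngeal and linking /ð/'s, the affected terminals become [+voice], [−spread glottis], [−constricted glottis]; [nasal], [continuant], [lateral], … (outside Laryngeal) are retained from /kʰ/.
Among the inventory, only /g/ has exactly this specification, giving the surface form [θagðe].

[θagðe]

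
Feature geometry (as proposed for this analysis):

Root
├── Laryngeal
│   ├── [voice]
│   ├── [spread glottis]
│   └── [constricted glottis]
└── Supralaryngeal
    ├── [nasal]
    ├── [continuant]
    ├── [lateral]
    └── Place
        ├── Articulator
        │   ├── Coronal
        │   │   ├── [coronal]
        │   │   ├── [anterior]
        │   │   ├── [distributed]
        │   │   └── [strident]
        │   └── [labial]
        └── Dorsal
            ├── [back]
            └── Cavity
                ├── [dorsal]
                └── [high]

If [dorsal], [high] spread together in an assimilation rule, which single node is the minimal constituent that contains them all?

Cavity

[dorsal] lies under Cavity (below Supralaryngeal).
[high]: Root → Supralaryngeal → Place → Dorsal → Cavity → [high].
The listed terminals split across distinct daughters of Cavity, so Cavity itself is the smallest node containing them all.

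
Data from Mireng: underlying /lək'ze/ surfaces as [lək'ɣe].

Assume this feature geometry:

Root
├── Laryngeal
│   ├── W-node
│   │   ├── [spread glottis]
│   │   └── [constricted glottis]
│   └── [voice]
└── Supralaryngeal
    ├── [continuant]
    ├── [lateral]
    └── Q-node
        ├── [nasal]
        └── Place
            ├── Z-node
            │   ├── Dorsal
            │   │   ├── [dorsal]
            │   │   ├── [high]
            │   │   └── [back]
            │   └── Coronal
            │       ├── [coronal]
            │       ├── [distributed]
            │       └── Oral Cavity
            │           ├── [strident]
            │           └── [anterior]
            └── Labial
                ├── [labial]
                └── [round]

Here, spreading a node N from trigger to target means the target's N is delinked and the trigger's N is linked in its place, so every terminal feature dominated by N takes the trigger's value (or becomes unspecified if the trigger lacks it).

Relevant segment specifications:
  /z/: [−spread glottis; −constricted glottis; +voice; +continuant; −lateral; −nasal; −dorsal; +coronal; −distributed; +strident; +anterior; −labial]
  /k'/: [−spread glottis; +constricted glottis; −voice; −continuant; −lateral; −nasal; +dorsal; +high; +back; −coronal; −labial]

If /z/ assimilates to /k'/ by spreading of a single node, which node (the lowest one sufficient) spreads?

Comparing /z/ with its surface form [ɣ], the features that change are [coronal], [anterior], [distributed], [strident], [dorsal], [high], [back].
These terminals are all dominated by Z-node, and no proper subconstituent of Z-node covers them all; Z-node is their lowest common ancestor.
If Z-node spreads, every terminal under it takes /k'/'s value, producing [ɣ] as observed.
Features on which the two segments disagree outside Z-node, such as [voice], [continuant], are unchanged — nothing dominating them spread, and Z-node is the minimal sufficient constituent.

Z-node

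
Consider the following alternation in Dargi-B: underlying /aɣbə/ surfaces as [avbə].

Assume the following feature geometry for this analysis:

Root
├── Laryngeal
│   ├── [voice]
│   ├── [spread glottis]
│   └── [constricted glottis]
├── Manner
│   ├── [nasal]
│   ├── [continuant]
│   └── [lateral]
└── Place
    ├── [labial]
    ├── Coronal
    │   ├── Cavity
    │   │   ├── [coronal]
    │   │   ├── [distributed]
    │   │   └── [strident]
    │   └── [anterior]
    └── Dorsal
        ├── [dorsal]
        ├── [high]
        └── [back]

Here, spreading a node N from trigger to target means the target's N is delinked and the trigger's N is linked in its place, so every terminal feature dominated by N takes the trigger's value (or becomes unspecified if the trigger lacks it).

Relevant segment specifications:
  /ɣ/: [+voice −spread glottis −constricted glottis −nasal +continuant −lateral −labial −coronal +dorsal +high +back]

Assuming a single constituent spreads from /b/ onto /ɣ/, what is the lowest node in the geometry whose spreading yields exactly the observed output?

Place

The alternation /ɣ/ → [v] changes [labial], [dorsal], [high], [back] and nothing else.
The smallest constituent containing every changed terminal is Place — each of its daughters lacks at least one of the affected features.
Spreading Place from /b/ overwrites each of those terminals with /b/'s values, yielding exactly [v].
Had Root spread, [continuant] would have taken /b/'s value; it stays as in /ɣ/, confirming the spreading constituent is exactly Place.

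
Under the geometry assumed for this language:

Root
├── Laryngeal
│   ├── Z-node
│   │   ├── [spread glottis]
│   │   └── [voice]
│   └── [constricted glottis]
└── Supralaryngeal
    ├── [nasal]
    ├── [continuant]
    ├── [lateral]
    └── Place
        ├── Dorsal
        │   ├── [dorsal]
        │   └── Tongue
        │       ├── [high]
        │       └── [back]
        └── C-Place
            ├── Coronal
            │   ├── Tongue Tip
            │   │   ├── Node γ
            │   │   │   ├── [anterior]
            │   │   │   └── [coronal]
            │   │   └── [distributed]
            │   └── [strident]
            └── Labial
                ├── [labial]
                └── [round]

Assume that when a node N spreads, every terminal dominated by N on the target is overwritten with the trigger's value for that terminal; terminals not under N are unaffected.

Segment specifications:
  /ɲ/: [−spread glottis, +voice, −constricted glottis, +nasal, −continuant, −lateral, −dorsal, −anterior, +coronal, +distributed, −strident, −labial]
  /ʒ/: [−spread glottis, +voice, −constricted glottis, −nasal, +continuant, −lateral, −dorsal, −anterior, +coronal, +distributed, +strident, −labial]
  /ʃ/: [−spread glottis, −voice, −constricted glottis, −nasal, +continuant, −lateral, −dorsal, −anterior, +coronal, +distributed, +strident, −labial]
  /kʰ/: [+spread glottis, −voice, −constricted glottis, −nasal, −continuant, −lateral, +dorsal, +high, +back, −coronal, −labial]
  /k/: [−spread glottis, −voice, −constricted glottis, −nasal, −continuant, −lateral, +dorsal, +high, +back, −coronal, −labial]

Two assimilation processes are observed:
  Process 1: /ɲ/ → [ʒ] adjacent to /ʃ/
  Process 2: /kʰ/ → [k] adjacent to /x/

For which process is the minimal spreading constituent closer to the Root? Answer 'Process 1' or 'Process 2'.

Process 1: the features that change are [nasal], [continuant], [strident]; the minimal node is Supralaryngeal (depth 1).
In Process 2, [spread glottis] changes, so the minimal spreading node is [spread glottis] at depth 3.
Supralaryngeal (depth 1) sits above [spread glottis] (depth 3), making Process 1 the one with the higher spreading node.

Process 1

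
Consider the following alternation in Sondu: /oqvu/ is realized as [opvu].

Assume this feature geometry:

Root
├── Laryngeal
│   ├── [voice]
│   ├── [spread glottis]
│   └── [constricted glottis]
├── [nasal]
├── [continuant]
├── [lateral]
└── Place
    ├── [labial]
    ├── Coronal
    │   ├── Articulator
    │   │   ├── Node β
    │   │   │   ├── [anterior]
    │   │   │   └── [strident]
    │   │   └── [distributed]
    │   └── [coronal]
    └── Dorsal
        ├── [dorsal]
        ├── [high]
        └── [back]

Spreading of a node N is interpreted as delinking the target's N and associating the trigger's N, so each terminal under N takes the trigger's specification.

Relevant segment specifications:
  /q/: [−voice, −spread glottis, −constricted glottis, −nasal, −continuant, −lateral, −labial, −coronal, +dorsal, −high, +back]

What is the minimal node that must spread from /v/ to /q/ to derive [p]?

/q/ and [p] differ in [labial], [dorsal], [high], [back]; every other specified feature is identical.
The smallest constituent containing every changed terminal is Place — each of its daughters lacks at least one of the affected features.
Delinking /q/'s Place and associating /v/'s Place gives precisely the feature bundle of [p].
Had Root spread, [continuant], [voice] would have taken /v/'s values; they stay as in /q/, confirming the spreading constituent is exactly Place.

Place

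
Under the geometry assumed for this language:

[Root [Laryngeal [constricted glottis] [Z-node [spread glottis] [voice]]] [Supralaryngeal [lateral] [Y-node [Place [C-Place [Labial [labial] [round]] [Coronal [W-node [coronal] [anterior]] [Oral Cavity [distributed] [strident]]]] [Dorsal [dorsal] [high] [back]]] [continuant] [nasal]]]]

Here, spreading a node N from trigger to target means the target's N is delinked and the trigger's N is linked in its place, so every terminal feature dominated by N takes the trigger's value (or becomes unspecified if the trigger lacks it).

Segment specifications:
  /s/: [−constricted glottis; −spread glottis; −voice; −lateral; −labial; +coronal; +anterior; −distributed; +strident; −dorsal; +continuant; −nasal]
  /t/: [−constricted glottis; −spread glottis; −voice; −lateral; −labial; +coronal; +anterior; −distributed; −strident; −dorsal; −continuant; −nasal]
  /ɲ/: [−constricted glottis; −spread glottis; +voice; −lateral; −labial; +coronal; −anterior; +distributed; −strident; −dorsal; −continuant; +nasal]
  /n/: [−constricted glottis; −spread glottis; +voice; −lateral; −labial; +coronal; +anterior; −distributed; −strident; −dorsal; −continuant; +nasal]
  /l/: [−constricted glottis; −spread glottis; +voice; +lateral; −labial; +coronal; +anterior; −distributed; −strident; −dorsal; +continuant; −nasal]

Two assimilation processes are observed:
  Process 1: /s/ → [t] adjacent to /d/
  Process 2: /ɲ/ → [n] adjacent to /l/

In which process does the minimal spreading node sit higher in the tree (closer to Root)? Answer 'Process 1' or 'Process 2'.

Process 1 alters [continuant], [strident]; the lowest common ancestor is Y-node (depth 2 from Root).
Process 2: the features that change are [anterior], [distributed]; the minimal node is Coronal (depth 5).
Y-node is closer to Root than Coronal, so Process 1 spreads the higher node.

Process 1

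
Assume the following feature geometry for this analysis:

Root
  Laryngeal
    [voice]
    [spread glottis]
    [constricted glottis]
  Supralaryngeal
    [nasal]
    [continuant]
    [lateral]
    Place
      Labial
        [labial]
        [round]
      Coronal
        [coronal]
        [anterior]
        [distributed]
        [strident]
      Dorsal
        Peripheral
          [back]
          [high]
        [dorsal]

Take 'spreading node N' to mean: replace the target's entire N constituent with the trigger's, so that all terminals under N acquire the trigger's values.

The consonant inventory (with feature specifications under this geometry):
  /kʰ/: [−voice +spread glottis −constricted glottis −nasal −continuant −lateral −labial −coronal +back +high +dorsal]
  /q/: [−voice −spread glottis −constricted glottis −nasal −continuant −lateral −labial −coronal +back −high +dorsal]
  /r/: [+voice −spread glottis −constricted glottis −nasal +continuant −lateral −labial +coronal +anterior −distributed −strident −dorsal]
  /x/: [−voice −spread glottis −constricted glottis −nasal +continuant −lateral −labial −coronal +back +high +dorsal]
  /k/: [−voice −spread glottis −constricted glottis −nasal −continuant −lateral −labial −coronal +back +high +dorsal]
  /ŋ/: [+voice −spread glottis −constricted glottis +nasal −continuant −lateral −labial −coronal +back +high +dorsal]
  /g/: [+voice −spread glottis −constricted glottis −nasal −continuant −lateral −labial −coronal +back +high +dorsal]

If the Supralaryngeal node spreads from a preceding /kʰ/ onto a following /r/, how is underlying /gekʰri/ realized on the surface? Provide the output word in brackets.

Supralaryngeal immediately or transitively dominates [nasal], [continuant], [lateral], [labial], [round], [coronal], [anterior], [distributed], [strident], [back], [high], [dorsal].
The target acquires /kʰ/'s values for everything under Supralaryngeal — [−nasal], [−continuant], [−lateral], [−labial], [−coronal], [+back], [+high], [+dorsal] — while keeping its own [voice], [spread glottis], [constricted glottis].
This feature bundle is that of [g], so /gekʰri/ surfaces as [gekʰgi].

[gekʰgi]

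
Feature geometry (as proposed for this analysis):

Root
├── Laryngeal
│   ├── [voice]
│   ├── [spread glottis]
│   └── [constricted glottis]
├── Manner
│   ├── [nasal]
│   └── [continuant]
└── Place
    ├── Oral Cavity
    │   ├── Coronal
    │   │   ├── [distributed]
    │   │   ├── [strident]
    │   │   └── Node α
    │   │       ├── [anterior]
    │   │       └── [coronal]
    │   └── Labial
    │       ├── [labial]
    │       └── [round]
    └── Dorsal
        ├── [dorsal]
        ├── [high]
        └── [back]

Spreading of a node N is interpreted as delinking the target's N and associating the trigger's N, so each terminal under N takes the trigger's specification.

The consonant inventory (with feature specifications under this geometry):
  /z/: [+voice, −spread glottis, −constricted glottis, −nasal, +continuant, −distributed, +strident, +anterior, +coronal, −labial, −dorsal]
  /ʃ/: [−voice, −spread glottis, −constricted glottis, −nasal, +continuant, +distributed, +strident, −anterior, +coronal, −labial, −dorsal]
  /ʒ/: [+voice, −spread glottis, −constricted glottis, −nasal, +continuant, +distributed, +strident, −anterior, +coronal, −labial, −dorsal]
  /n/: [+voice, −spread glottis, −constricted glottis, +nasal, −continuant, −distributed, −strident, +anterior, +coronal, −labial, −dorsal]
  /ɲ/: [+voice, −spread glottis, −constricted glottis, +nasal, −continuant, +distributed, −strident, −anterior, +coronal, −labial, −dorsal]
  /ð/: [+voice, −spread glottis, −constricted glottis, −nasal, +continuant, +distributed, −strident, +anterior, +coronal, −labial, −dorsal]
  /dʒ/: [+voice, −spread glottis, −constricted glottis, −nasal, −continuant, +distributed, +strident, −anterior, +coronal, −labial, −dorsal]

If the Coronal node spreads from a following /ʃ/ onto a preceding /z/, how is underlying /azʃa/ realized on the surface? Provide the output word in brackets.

The Coronal node dominates the terminals [distributed], [strident], [anterior], [coronal].
The target acquires /ʃ/'s values for everything under Coronal — [+distributed], [+strident], [−anterior], [+coronal] — while keeping its own [voice], [spread glottis], [constricted glottis], ….
The resulting bundle matches /ʒ/ in the inventory; substituting it for /z/ gives [aʒʃa].

[aʒʃa]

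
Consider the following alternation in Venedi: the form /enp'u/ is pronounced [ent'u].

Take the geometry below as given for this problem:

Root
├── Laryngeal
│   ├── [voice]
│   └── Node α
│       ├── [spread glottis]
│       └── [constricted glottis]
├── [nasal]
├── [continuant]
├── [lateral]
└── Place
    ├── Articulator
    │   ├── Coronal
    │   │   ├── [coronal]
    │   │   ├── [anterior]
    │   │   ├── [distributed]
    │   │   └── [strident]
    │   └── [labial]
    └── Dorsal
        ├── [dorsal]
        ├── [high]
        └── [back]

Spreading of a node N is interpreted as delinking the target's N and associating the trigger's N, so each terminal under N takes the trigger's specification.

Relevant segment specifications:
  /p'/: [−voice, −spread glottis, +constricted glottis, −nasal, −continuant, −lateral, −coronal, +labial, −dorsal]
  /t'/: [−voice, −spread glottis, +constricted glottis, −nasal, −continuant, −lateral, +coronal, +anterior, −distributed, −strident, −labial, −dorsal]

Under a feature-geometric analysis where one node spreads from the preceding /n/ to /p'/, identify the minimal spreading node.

Articulator

Feature comparison: [labial], [coronal], [anterior], [distributed], [strident] differ between /p'/ and [t']; the remaining terminals match.
Tracing each changed feature up the tree, the paths first meet at Articulator; any lower node misses at least one of them.
If Articulator spreads, every terminal under it takes /n/'s value, producing [t'] as observed.
[constricted glottis], [voice] stay as in /p'/ although /n/ differs there, so no node dominating them spread; among the remaining candidates Articulator is the lowest that derives the output.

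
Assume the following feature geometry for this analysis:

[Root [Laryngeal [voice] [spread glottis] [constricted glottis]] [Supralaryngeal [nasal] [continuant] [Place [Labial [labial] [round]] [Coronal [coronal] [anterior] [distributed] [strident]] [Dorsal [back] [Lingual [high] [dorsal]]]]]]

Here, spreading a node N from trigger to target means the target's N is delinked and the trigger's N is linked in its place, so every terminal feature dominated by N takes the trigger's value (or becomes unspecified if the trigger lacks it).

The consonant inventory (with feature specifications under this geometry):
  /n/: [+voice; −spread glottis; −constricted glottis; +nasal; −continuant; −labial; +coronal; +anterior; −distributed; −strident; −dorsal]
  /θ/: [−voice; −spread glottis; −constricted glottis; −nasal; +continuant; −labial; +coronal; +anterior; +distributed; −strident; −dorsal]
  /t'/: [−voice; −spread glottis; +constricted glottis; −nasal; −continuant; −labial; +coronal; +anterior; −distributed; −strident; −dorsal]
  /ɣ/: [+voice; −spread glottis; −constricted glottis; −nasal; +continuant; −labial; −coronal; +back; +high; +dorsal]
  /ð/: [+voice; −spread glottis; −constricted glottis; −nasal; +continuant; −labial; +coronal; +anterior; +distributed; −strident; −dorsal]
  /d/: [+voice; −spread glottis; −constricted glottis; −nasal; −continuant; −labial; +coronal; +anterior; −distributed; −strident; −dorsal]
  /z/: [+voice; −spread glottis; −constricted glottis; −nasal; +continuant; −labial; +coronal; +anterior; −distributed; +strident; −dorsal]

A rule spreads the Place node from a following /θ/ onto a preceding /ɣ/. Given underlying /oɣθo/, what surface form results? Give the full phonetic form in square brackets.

Place immediately or transitively dominates [labial], [round], [coronal], [anterior], [distributed], [strident], [back], [high], [dorsal].
After delinking /ɣ/'s Place and linking /θ/'s, the affected terminals become [−labial], [+coronal], [+anterior], [+distributed], [−strident], [−dorsal]; [voice], [spread glottis], [constricted glottis], … (outside Place) are retained from /ɣ/.
This feature bundle is that of [ð], so /oɣθo/ surfaces as [oðθo].

[oðθo]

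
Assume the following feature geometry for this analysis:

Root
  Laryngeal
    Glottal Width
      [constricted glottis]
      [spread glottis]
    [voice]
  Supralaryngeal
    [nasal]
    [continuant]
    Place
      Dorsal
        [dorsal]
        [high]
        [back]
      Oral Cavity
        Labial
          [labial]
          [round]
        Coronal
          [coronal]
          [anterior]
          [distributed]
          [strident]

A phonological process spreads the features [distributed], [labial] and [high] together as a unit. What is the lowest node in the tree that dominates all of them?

[distributed] lies under Coronal (below Supralaryngeal).
[labial] lies under Labial (below Supralaryngeal).
[high]: Root ▹ Supralaryngeal ▹ Place ▹ Dorsal ▹ [high].
The lowest node appearing on every path is Place; each proper daughter of Place fails to dominate at least one of the listed features.

Place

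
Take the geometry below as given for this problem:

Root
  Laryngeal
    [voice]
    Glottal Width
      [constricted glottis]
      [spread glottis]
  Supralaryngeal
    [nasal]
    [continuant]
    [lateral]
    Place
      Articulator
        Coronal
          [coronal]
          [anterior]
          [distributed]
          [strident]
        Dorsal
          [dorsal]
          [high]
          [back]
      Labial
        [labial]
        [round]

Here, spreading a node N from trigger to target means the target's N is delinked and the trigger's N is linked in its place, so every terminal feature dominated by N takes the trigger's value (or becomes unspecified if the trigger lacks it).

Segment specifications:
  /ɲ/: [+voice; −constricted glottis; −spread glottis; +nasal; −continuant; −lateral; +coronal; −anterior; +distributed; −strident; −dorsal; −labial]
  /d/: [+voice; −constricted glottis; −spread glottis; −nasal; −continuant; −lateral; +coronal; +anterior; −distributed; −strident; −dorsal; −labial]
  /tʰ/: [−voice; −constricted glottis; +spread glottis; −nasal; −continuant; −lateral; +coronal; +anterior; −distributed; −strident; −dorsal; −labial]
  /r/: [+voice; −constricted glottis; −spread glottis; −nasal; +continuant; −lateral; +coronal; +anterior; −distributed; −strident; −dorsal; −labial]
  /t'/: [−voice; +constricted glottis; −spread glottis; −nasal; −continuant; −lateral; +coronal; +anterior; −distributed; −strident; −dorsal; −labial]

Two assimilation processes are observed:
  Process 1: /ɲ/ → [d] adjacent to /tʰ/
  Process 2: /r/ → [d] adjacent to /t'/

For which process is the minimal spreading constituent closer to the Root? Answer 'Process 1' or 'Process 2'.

In Process 1, [nasal], [anterior], [distributed] change, so the minimal spreading node is Supralaryngeal at depth 1.
Process 2: the feature that changes is [continuant]; the minimal node is [continuant] (depth 2).
Supralaryngeal is closer to Root than [continuant], so Process 1 spreads the higher node.

Process 1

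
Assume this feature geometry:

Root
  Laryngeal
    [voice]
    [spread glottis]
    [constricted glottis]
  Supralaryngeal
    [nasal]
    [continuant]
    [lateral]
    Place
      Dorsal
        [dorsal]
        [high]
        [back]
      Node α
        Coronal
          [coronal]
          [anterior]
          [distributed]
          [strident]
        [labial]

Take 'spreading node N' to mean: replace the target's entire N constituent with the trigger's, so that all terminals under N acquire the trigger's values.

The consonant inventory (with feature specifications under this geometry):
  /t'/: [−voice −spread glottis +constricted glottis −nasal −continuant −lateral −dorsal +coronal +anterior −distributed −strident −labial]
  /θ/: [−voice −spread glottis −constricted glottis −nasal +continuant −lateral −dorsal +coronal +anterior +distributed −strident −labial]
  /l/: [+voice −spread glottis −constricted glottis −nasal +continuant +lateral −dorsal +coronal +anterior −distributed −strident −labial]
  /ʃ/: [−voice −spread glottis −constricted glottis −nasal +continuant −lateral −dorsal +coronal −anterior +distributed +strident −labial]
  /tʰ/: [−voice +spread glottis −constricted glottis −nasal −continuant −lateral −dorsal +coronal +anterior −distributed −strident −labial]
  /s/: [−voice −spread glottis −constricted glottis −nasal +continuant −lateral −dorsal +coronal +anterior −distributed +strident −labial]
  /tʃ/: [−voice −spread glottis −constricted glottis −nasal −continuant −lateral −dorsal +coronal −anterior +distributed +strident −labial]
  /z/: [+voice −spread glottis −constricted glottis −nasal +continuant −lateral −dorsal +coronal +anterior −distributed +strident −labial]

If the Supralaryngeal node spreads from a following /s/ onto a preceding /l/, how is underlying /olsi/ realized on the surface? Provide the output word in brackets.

[ozsi]

Supralaryngeal immediately or transitively dominates [nasal], [continuant], [lateral], [dorsal], [high], [back], [coronal], [anterior], [distributed], [strident], [labial].
The target acquires /s/'s values for everything under Supralaryngeal — [−nasal], [+continuant], [−lateral], [−dorsal], [+coronal], [+anterior], [−distributed], [+strident], [−labial] — while keeping its own [voice], [spread glottis], [constricted glottis].
This feature bundle is that of [z], so /olsi/ surfaces as [ozsi].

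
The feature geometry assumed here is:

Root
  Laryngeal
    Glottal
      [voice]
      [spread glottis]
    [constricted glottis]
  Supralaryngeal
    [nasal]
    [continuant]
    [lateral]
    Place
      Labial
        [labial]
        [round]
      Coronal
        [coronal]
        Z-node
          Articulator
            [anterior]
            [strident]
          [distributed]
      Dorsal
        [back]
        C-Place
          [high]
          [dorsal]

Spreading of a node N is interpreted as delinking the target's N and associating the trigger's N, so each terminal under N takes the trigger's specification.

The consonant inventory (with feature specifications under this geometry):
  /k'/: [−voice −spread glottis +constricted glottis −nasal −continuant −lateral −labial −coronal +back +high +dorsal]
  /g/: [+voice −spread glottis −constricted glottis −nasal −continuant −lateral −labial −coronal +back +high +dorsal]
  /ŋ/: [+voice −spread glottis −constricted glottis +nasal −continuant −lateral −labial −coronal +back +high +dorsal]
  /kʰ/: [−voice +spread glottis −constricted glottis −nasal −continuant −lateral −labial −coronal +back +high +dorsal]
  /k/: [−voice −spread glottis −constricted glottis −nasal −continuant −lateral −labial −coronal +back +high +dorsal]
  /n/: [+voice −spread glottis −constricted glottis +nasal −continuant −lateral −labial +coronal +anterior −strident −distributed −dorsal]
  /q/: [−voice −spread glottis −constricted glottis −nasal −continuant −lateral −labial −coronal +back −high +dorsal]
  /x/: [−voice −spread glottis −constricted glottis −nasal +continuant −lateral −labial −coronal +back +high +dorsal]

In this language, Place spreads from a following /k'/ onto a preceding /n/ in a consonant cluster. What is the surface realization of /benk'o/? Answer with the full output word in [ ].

Terminals under Place in this geometry: [labial], [round], [coronal], [anterior], [strident], [distributed], [back], [high], [dorsal].
Spreading Place from /k'/ onto /n/ replaces those values with /k'/'s: [−labial], [−coronal], [+back], [+high], [+dorsal]. Features outside Place ([voice], [spread glottis], [constricted glottis], …) stay as in /n/.
Among the inventory, only /ŋ/ has exactly this specification, giving the surface form [beŋk'o].

[beŋk'o]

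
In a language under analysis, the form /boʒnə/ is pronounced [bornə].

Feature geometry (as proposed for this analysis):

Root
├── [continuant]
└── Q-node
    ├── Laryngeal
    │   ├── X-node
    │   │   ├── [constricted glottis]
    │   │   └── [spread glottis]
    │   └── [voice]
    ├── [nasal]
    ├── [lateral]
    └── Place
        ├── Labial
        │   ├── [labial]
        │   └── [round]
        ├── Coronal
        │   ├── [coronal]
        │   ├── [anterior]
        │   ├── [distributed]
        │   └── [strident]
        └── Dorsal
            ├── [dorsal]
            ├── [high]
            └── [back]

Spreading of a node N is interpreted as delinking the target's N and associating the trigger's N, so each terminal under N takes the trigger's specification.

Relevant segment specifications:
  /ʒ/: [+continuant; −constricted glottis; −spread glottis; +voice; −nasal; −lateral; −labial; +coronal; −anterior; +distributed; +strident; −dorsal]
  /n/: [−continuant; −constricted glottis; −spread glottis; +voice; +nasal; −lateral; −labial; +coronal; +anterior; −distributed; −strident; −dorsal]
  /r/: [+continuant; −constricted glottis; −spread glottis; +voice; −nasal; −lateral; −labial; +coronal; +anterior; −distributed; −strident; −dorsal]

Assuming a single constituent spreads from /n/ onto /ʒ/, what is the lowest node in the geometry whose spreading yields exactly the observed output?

Feature comparison: [anterior], [distributed], [strident] differ between /ʒ/ and [r]; the remaining terminals match.
Tracing each changed feature up the tree, the paths first meet at Coronal; any lower node misses at least one of them.
If Coronal spreads, every terminal under it takes /n/'s value, producing [r] as observed.
[continuant], [nasal] stay as in /ʒ/ although /n/ differs there, so no node dominating them spread; among the remaining candidates Coronal is the lowest that derives the output.

Coronal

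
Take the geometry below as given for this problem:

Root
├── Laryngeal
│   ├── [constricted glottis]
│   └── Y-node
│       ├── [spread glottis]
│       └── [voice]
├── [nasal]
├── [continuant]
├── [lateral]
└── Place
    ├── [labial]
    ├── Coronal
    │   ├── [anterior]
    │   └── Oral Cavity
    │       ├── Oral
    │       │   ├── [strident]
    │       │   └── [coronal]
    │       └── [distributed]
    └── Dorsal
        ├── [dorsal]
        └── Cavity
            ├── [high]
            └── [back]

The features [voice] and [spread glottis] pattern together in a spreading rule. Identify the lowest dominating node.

Y-node

[voice]: Root / Laryngeal / Y-node / [voice].
[spread glottis] lies under Y-node (below Laryngeal).
The listed terminals split across distinct daughters of Y-node, so Y-node itself is the smallest node containing them all.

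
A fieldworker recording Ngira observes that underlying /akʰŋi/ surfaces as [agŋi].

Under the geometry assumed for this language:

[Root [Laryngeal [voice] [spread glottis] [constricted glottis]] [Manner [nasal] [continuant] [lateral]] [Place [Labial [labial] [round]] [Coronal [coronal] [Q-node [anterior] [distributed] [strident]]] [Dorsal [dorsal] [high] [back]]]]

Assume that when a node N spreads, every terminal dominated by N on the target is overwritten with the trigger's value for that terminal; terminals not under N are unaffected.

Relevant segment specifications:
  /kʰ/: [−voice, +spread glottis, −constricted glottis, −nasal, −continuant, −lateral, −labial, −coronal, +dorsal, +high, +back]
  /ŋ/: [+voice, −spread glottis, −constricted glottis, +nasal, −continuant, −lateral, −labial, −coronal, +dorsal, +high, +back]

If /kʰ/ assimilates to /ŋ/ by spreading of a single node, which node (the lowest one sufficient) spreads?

/kʰ/ and [g] differ in [voice], [spread glottis]; every other specified feature is identical.
In this geometry the lowest node dominating all of them is Laryngeal: every daughter of Laryngeal dominates only a proper subset, so no lower node suffices.
If Laryngeal spreads, every terminal under it takes /ŋ/'s value, producing [g] as observed.
Had Root spread, [nasal] would have taken /ŋ/'s value; it stays as in /kʰ/, confirming the spreading constituent is exactly Laryngeal.

Laryngeal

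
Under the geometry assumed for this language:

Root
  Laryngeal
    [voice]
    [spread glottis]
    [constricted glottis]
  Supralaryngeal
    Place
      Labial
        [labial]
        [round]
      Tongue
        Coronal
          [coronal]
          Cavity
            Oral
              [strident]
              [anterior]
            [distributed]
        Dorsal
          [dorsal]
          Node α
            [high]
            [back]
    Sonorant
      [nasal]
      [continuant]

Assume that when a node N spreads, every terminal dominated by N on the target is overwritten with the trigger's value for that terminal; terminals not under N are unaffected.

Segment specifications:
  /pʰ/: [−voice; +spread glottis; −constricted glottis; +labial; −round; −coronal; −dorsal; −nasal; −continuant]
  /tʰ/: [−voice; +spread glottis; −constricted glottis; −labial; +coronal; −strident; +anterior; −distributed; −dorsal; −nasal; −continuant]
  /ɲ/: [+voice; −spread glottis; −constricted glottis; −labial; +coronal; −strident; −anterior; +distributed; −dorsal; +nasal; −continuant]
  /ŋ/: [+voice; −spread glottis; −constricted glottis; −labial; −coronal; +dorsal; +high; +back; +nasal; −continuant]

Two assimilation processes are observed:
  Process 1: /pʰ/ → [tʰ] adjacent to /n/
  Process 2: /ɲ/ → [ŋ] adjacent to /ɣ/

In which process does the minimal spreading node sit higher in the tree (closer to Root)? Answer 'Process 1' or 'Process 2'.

Process 1 alters [labial], [round], [coronal], [anterior], [distributed], [strident]; the lowest common ancestor is Place (depth 2 from Root).
Process 2 alters [coronal], [anterior], [distributed], [strident], [dorsal], [high], [back]; the lowest common ancestor is Tongue (depth 3 from Root).
Place is closer to Root than Tongue, so Process 1 spreads the higher node.

Process 1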